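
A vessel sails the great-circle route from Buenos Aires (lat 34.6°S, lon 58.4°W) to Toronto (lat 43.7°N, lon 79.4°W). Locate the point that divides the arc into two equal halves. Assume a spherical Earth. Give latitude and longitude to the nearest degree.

Convert each endpoint to a unit vector on the sphere (x = cos φ cos λ, y = cos φ sin λ, z = sin φ).
The central angle between the endpoints is δ = arccos(p₁·p₂) ≈ 1.407 rad (80.6°).
Interpolate at f = 1/2 with slerp weights a = sin((1−f)δ)/sin δ ≈ 0.656, b = sin(fδ)/sin δ ≈ 0.656.
p = a·p₁ + b·p₂ ≈ (0.370, -0.926, 0.081); φ = arcsin(p_z) ≈ 4.63°, λ = atan2(p_y, p_x) ≈ -68.21°.

≈ lat 5°N, lon 68°W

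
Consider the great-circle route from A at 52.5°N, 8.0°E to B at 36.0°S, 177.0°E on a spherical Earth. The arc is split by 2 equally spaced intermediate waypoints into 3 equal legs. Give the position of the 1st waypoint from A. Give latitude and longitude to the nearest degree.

Write both endpoints as unit vectors p₁, p₂ with components (cos φ cos λ, cos φ sin λ, sin φ).
The central angle between the endpoints is δ = arccos(p₁·p₂) ≈ 2.823 rad (161.8°).
Interpolate at f = 1/3 with slerp weights a = sin((1−f)δ)/sin δ ≈ 3.042, b = sin(fδ)/sin δ ≈ 2.583.
p = a·p₁ + b·p₂ ≈ (-0.253, 0.367, 0.895); φ = arcsin(p_z) ≈ 63.53°, λ = atan2(p_y, p_x) ≈ 124.56°.

≈ 64°N, 125°E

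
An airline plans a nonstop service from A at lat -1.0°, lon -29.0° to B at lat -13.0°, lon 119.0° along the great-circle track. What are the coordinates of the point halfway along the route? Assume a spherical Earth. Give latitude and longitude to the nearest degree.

Convert each endpoint to a unit vector on the sphere (x = cos φ cos λ, y = cos φ sin λ, z = sin φ).
The central angle between the endpoints is δ = arccos(p₁·p₂) ≈ 2.536 rad (145.3°).
Interpolate at f = 1/2 with slerp weights a = sin((1−f)δ)/sin δ ≈ 1.677, b = sin(fδ)/sin δ ≈ 1.677.
p = a·p₁ + b·p₂ ≈ (0.674, 0.616, -0.407); φ = arcsin(p_z) ≈ -23.99°, λ = atan2(p_y, p_x) ≈ 42.42°.

≈ lat -24°, lon 42°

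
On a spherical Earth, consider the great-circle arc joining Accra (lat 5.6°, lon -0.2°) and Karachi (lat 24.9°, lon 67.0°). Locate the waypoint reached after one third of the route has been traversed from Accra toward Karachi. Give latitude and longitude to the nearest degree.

From cos δ = sin φ₁ sin φ₂ + cos φ₁ cos φ₂ cos Δλ, the central angle is δ ≈ 1.169 rad (67.0°).
Interpolate at f = 1/3 with slerp weights a = sin((1−f)δ)/sin δ ≈ 0.764, b = sin(fδ)/sin δ ≈ 0.413.
p = a·p₁ + b·p₂ ≈ (0.906, 0.342, 0.248); φ = arcsin(p_z) ≈ 14.38°, λ = atan2(p_y, p_x) ≈ 20.67°.

≈ lat 14°, lon 21°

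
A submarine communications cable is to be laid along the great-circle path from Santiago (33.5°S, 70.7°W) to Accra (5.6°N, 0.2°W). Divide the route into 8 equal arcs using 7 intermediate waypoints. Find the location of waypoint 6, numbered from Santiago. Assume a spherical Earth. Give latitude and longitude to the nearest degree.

≈ 6°S, 16°W

Convert each endpoint to a unit vector on the sphere (x = cos φ cos λ, y = cos φ sin λ, z = sin φ).
The central angle between the endpoints is δ = arccos(p₁·p₂) ≈ 1.346 rad (77.1°).
Interpolate at f = 6/8 with slerp weights a = sin((1−f)δ)/sin δ ≈ 0.339, b = sin(fδ)/sin δ ≈ 0.868.
p = a·p₁ + b·p₂ ≈ (0.958, -0.270, -0.102); φ = arcsin(p_z) ≈ -5.86°, λ = atan2(p_y, p_x) ≈ -15.72°.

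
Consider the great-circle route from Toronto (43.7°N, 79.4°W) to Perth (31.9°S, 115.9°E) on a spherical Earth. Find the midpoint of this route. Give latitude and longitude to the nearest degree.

≈ 34°N, 167°E

Write both endpoints as unit vectors p₁, p₂ with components (cos φ cos λ, cos φ sin λ, sin φ).
The central angle between the endpoints is δ = arccos(p₁·p₂) ≈ 2.848 rad (163.2°).
Interpolate at f = 1/2 with slerp weights a = sin((1−f)δ)/sin δ ≈ 3.414, b = sin(fδ)/sin δ ≈ 3.414.
p = a·p₁ + b·p₂ ≈ (-0.812, 0.181, 0.555); φ = arcsin(p_z) ≈ 33.69°, λ = atan2(p_y, p_x) ≈ 167.42°.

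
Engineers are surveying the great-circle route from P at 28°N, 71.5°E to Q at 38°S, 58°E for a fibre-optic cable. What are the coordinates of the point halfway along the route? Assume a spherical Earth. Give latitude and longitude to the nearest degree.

From cos δ = sin φ₁ sin φ₂ + cos φ₁ cos φ₂ cos Δλ, the central angle is δ ≈ 1.173 rad (67.2°).
Interpolate at f = 1/2 with slerp weights a = sin((1−f)δ)/sin δ ≈ 0.600, b = sin(fδ)/sin δ ≈ 0.600.
p = a·p₁ + b·p₂ ≈ (0.419, 0.904, -0.088); φ = arcsin(p_z) ≈ -5.03°, λ = atan2(p_y, p_x) ≈ 65.14°.

≈ 5°S, 65°E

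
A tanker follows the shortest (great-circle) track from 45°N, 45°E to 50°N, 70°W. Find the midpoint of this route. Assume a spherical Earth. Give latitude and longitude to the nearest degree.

Convert each endpoint to a unit vector on the sphere (x = cos φ cos λ, y = cos φ sin λ, z = sin φ).
The central angle between the endpoints is δ = arccos(p₁·p₂) ≈ 1.214 rad (69.5°).
Interpolate at f = 1/2 with slerp weights a = sin((1−f)δ)/sin δ ≈ 0.609, b = sin(fδ)/sin δ ≈ 0.609.
p = a·p₁ + b·p₂ ≈ (0.438, -0.063, 0.897); φ = arcsin(p_z) ≈ 63.72°, λ = atan2(p_y, p_x) ≈ -8.22°.

≈ 64°N, 8°W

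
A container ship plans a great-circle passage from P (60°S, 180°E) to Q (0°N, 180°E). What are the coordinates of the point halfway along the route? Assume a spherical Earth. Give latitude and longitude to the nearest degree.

From cos δ = sin φ₁ sin φ₂ + cos φ₁ cos φ₂ cos Δλ, the central angle is δ ≈ 1.047 rad (60.0°).
Interpolate at f = 1/2 with slerp weights a = sin((1−f)δ)/sin δ ≈ 0.577, b = sin(fδ)/sin δ ≈ 0.577.
p = a·p₁ + b·p₂ ≈ (-0.866, -0.000, -0.500); φ = arcsin(p_z) ≈ -30.00°, λ = atan2(p_y, p_x) ≈ -180.00°.

≈ (30°S, 180°E)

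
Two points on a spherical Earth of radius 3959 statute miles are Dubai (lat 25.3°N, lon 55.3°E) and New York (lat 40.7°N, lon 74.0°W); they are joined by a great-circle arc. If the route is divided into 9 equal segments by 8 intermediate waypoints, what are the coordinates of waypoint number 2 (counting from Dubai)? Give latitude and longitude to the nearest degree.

Convert each endpoint to a unit vector on the sphere (x = cos φ cos λ, y = cos φ sin λ, z = sin φ).
The central angle between the endpoints is δ = arccos(p₁·p₂) ≈ 1.727 rad (98.9°).
Interpolate at f = 2/9 with slerp weights a = sin((1−f)δ)/sin δ ≈ 0.986, b = sin(fδ)/sin δ ≈ 0.379.
p = a·p₁ + b·p₂ ≈ (0.587, 0.457, 0.669); φ = arcsin(p_z) ≈ 41.96°, λ = atan2(p_y, p_x) ≈ 37.90°.

≈ lat 42°N, lon 38°E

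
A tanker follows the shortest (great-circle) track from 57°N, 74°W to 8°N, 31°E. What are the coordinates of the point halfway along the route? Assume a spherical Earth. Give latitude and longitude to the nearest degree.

≈ 44°N, 1°W

Convert each endpoint to a unit vector on the sphere (x = cos φ cos λ, y = cos φ sin λ, z = sin φ).
The central angle between the endpoints is δ = arccos(p₁·p₂) ≈ 1.594 rad (91.3°).
Interpolate at f = 1/2 with slerp weights a = sin((1−f)δ)/sin δ ≈ 0.715, b = sin(fδ)/sin δ ≈ 0.715.
p = a·p₁ + b·p₂ ≈ (0.715, -0.010, 0.699); φ = arcsin(p_z) ≈ 44.39°, λ = atan2(p_y, p_x) ≈ -0.78°.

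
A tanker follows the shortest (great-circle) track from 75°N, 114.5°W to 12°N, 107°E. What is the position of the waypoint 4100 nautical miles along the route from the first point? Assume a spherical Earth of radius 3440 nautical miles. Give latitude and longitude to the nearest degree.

≈ 33°N, 111°E

Write both endpoints as unit vectors p₁, p₂ with components (cos φ cos λ, cos φ sin λ, sin φ).
The central angle between the endpoints is δ = arccos(p₁·p₂) ≈ 1.560 rad (89.4°). The total great-circle distance is δ·R ≈ 1.560 × 3440 ≈ 5365 nmi, so the target fraction is f = 4100/5365 ≈ 0.764.
Interpolate at f ≈ 0.764 with slerp weights a = sin((1−f)δ)/sin δ ≈ 0.360, b = sin(fδ)/sin δ ≈ 0.929.
p = a·p₁ + b·p₂ ≈ (-0.304, 0.784, 0.540); φ = arcsin(p_z) ≈ 32.71°, λ = atan2(p_y, p_x) ≈ 111.20°.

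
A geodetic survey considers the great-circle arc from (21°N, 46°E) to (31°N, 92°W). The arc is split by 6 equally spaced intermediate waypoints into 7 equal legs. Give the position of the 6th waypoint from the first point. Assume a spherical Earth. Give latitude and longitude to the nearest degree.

≈ (42°N, 77°W)

Convert each endpoint to a unit vector on the sphere (x = cos φ cos λ, y = cos φ sin λ, z = sin φ).
The central angle between the endpoints is δ = arccos(p₁·p₂) ≈ 1.993 rad (114.2°).
Interpolate at f = 6/7 with slerp weights a = sin((1−f)δ)/sin δ ≈ 0.308, b = sin(fδ)/sin δ ≈ 1.086.
p = a·p₁ + b·p₂ ≈ (0.167, -0.724, 0.670); φ = arcsin(p_z) ≈ 42.05°, λ = atan2(p_y, p_x) ≈ -76.98°.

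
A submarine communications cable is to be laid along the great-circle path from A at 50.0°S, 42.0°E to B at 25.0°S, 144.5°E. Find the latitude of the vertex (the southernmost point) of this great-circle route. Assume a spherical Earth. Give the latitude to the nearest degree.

The great circle lies in the plane with unit normal n̂ = (p₁ × p₂)/|p₁ × p₂|.
Here n̂_z ≈ +0.580; the vertex latitude is φ_max = arccos|n̂_z| ≈ 54.5°.

≈ 55°S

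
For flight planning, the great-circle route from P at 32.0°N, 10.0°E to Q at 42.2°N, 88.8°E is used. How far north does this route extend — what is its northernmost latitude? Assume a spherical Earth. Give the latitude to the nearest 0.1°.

≈ 45.4°N

The great circle lies in the plane with unit normal n̂ = (p₁ × p₂)/|p₁ × p₂|.
Here n̂_z ≈ +0.702; the vertex latitude is φ_max = arccos|n̂_z| ≈ 45.4°.
Check via Clairaut: cos φ_max = |cos φ₁| · sin C = cos(32.0°)·sin(55.8°) ≈ 0.702, again giving ≈ 45.4°.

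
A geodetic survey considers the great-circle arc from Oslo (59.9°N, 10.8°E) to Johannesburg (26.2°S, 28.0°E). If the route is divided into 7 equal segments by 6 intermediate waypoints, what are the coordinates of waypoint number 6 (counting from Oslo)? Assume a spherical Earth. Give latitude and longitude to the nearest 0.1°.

Convert each endpoint to a unit vector on the sphere (x = cos φ cos λ, y = cos φ sin λ, z = sin φ).
The central angle between the endpoints is δ = arccos(p₁·p₂) ≈ 1.523 rad (87.3°).
Interpolate at f = 6/7 with slerp weights a = sin((1−f)δ)/sin δ ≈ 0.216, b = sin(fδ)/sin δ ≈ 0.966.
p = a·p₁ + b·p₂ ≈ (0.872, 0.427, -0.240); φ = arcsin(p_z) ≈ -13.86°, λ = atan2(p_y, p_x) ≈ 26.11°.

≈ 13.9°S, 26.1°E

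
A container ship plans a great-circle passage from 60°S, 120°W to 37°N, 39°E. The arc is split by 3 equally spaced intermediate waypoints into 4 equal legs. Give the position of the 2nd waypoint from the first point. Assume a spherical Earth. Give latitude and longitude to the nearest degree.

From cos δ = sin φ₁ sin φ₂ + cos φ₁ cos φ₂ cos Δλ, the central angle is δ ≈ 2.677 rad (153.4°).
Interpolate at f = 2/4 with slerp weights a = sin((1−f)δ)/sin δ ≈ 2.172, b = sin(fδ)/sin δ ≈ 2.172.
p = a·p₁ + b·p₂ ≈ (0.805, 0.151, -0.574); φ = arcsin(p_z) ≈ -35.01°, λ = atan2(p_y, p_x) ≈ 10.63°.

≈ 35°S, 11°E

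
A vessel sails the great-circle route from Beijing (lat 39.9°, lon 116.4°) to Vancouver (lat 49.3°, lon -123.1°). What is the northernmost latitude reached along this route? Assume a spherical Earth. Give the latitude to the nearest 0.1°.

The great circle lies in the plane with unit normal n̂ = (p₁ × p₂)/|p₁ × p₂|.
Here n̂_z ≈ +0.443; the vertex latitude is φ_max = arccos|n̂_z| ≈ 63.7°.

≈ 63.7°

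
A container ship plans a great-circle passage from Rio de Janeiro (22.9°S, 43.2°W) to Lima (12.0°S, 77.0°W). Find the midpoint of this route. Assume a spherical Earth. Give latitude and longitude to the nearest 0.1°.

From cos δ = sin φ₁ sin φ₂ + cos φ₁ cos φ₂ cos Δλ, the central angle is δ ≈ 0.592 rad (33.9°).
Interpolate at f = 1/2 with slerp weights a = sin((1−f)δ)/sin δ ≈ 0.523, b = sin(fδ)/sin δ ≈ 0.523.
p = a·p₁ + b·p₂ ≈ (0.466, -0.828, -0.312); φ = arcsin(p_z) ≈ -18.19°, λ = atan2(p_y, p_x) ≈ -60.62°.

≈ 18.2°S, 60.6°W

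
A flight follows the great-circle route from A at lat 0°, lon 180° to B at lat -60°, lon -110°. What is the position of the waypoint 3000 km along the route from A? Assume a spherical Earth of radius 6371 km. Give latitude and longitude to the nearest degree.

Write both endpoints as unit vectors p₁, p₂ with components (cos φ cos λ, cos φ sin λ, sin φ).
The central angle between the endpoints is δ = arccos(p₁·p₂) ≈ 1.399 rad (80.2°). The total great-circle distance is δ·R ≈ 1.399 × 6371 ≈ 8913 km, so the target fraction is f = 3000/8913 ≈ 0.337.
Interpolate at f ≈ 0.337 with slerp weights a = sin((1−f)δ)/sin δ ≈ 0.812, b = sin(fδ)/sin δ ≈ 0.460.
p = a·p₁ + b·p₂ ≈ (-0.891, -0.216, -0.399); φ = arcsin(p_z) ≈ -23.50°, λ = atan2(p_y, p_x) ≈ -166.35°.

≈ lat -24°, lon -166°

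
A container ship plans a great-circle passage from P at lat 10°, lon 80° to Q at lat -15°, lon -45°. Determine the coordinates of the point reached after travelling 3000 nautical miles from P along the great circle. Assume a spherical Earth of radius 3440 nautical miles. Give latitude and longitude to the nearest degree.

Write both endpoints as unit vectors p₁, p₂ with components (cos φ cos λ, cos φ sin λ, sin φ).
The central angle between the endpoints is δ = arccos(p₁·p₂) ≈ 2.203 rad (126.2°). The total great-circle distance is δ·R ≈ 2.203 × 3440 ≈ 7577 nmi, so the target fraction is f = 3000/7577 ≈ 0.396.
Interpolate at f ≈ 0.396 with slerp weights a = sin((1−f)δ)/sin δ ≈ 1.204, b = sin(fδ)/sin δ ≈ 0.949.
p = a·p₁ + b·p₂ ≈ (0.854, 0.519, -0.037); φ = arcsin(p_z) ≈ -2.10°, λ = atan2(p_y, p_x) ≈ 31.30°.

≈ lat -2°, lon 31°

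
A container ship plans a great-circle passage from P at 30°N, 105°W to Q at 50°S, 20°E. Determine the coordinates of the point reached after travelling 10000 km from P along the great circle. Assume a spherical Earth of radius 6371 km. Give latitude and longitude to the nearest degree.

Write both endpoints as unit vectors p₁, p₂ with components (cos φ cos λ, cos φ sin λ, sin φ).
The central angle between the endpoints is δ = arccos(p₁·p₂) ≈ 2.349 rad (134.6°). The total great-circle distance is δ·R ≈ 2.349 × 6371 ≈ 14968 km, so the target fraction is f = 10000/14968 ≈ 0.668.
Interpolate at f ≈ 0.668 with slerp weights a = sin((1−f)δ)/sin δ ≈ 0.988, b = sin(fδ)/sin δ ≈ 1.405.
p = a·p₁ + b·p₂ ≈ (0.627, -0.517, -0.582); φ = arcsin(p_z) ≈ -35.61°, λ = atan2(p_y, p_x) ≈ -39.53°.

≈ 36°S, 40°W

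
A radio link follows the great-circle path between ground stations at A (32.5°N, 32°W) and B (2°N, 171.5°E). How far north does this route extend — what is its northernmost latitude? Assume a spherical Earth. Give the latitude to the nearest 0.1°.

≈ 59.2°N

The great circle lies in the plane with unit normal n̂ = (p₁ × p₂)/|p₁ × p₂|.
Here n̂_z ≈ -0.512; the vertex latitude is φ_max = arccos|n̂_z| ≈ 59.2°.
Check via Clairaut: cos φ_max = |cos φ₁| · sin C = cos(32.5°)·sin(37.4°) ≈ 0.512, again giving ≈ 59.2°.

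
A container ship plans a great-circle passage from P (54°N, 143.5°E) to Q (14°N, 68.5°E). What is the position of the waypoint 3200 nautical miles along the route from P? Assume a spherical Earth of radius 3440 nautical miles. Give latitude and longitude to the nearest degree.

≈ (27°N, 80°E)

Write both endpoints as unit vectors p₁, p₂ with components (cos φ cos λ, cos φ sin λ, sin φ).
The central angle between the endpoints is δ = arccos(p₁·p₂) ≈ 1.220 rad (69.9°). The total great-circle distance is δ·R ≈ 1.220 × 3440 ≈ 4198 nmi, so the target fraction is f = 3200/4198 ≈ 0.762.
Interpolate at f ≈ 0.762 with slerp weights a = sin((1−f)δ)/sin δ ≈ 0.305, b = sin(fδ)/sin δ ≈ 0.854.
p = a·p₁ + b·p₂ ≈ (0.160, 0.877, 0.453); φ = arcsin(p_z) ≈ 26.93°, λ = atan2(p_y, p_x) ≈ 79.68°.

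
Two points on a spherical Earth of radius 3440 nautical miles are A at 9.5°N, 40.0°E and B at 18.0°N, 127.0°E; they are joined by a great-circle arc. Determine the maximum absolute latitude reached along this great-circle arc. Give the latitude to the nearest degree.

≈ 20°N

The great circle lies in the plane with unit normal n̂ = (p₁ × p₂)/|p₁ × p₂|.
Here n̂_z ≈ +0.941; the vertex latitude is φ_max = arccos|n̂_z| ≈ 19.7°.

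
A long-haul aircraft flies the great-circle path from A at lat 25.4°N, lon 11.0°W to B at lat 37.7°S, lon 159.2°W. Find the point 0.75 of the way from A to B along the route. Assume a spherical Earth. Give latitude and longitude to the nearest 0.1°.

≈ lat 37.7°S, lon 111.1°W

Write both endpoints as unit vectors p₁, p₂ with components (cos φ cos λ, cos φ sin λ, sin φ).
The central angle between the endpoints is δ = arccos(p₁·p₂) ≈ 2.626 rad (150.4°).
Interpolate at f = 0.75 with slerp weights a = sin((1−f)δ)/sin δ ≈ 1.237, b = sin(fδ)/sin δ ≈ 1.868.
p = a·p₁ + b·p₂ ≈ (-0.285, -0.738, -0.612); φ = arcsin(p_z) ≈ -37.72°, λ = atan2(p_y, p_x) ≈ -111.11°.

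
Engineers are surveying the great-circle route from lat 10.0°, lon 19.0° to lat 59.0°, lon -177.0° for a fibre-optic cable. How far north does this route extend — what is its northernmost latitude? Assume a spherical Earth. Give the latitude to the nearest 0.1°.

The great circle lies in the plane with unit normal n̂ = (p₁ × p₂)/|p₁ × p₂|.
Here n̂_z ≈ +0.149; the vertex latitude is φ_max = arccos|n̂_z| ≈ 81.5°.

≈ 81.5°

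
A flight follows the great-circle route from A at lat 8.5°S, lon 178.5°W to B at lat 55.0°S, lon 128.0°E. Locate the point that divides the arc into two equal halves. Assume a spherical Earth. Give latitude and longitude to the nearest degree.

Convert each endpoint to a unit vector on the sphere (x = cos φ cos λ, y = cos φ sin λ, z = sin φ).
The central angle between the endpoints is δ = arccos(p₁·p₂) ≈ 1.094 rad (62.7°).
Interpolate at f = 1/2 with slerp weights a = sin((1−f)δ)/sin δ ≈ 0.586, b = sin(fδ)/sin δ ≈ 0.586.
p = a·p₁ + b·p₂ ≈ (-0.786, 0.249, -0.566); φ = arcsin(p_z) ≈ -34.48°, λ = atan2(p_y, p_x) ≈ 162.38°.

≈ lat 34°S, lon 162°E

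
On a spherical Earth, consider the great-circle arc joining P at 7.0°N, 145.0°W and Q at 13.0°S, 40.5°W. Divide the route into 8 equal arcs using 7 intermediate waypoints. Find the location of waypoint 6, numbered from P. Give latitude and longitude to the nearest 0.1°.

From cos δ = sin φ₁ sin φ₂ + cos φ₁ cos φ₂ cos Δλ, the central angle is δ ≈ 1.844 rad (105.6°).
Interpolate at f = 6/8 with slerp weights a = sin((1−f)δ)/sin δ ≈ 0.462, b = sin(fδ)/sin δ ≈ 1.020.
p = a·p₁ + b·p₂ ≈ (0.380, -0.908, -0.173); φ = arcsin(p_z) ≈ -9.97°, λ = atan2(p_y, p_x) ≈ -67.29°.

≈ 10.0°S, 67.3°W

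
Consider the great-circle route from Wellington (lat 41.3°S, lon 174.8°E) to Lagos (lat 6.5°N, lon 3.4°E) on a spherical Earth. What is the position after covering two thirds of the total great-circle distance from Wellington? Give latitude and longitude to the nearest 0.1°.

Convert each endpoint to a unit vector on the sphere (x = cos φ cos λ, y = cos φ sin λ, z = sin φ).
The central angle between the endpoints is δ = arccos(p₁·p₂) ≈ 2.520 rad (144.4°).
Interpolate at f = 2/3 with slerp weights a = sin((1−f)δ)/sin δ ≈ 1.278, b = sin(fδ)/sin δ ≈ 1.706.
p = a·p₁ + b·p₂ ≈ (0.736, 0.188, -0.650); φ = arcsin(p_z) ≈ -40.57°, λ = atan2(p_y, p_x) ≈ 14.29°.

≈ lat 40.6°S, lon 14.3°E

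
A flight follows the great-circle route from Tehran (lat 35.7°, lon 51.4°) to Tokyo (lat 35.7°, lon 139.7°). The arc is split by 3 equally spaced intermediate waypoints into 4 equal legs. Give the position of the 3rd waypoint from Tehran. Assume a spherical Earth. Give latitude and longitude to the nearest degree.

Convert each endpoint to a unit vector on the sphere (x = cos φ cos λ, y = cos φ sin λ, z = sin φ).
The central angle between the endpoints is δ = arccos(p₁·p₂) ≈ 1.202 rad (68.9°).
Interpolate at f = 3/4 with slerp weights a = sin((1−f)δ)/sin δ ≈ 0.317, b = sin(fδ)/sin δ ≈ 0.841.
p = a·p₁ + b·p₂ ≈ (-0.360, 0.643, 0.676); φ = arcsin(p_z) ≈ 42.52°, λ = atan2(p_y, p_x) ≈ 119.24°.

≈ lat 43°, lon 119°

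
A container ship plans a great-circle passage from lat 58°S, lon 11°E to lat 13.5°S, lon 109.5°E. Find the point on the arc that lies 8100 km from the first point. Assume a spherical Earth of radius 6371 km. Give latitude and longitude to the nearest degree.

Write both endpoints as unit vectors p₁, p₂ with components (cos φ cos λ, cos φ sin λ, sin φ).
The central angle between the endpoints is δ = arccos(p₁·p₂) ≈ 1.449 rad (83.0°). The total great-circle distance is δ·R ≈ 1.449 × 6371 ≈ 9230 km, so the target fraction is f = 8100/9230 ≈ 0.878.
Interpolate at f ≈ 0.878 with slerp weights a = sin((1−f)δ)/sin δ ≈ 0.178, b = sin(fδ)/sin δ ≈ 0.963.
p = a·p₁ + b·p₂ ≈ (-0.220, 0.900, -0.375); φ = arcsin(p_z) ≈ -22.05°, λ = atan2(p_y, p_x) ≈ 103.73°.

≈ lat 22°S, lon 104°E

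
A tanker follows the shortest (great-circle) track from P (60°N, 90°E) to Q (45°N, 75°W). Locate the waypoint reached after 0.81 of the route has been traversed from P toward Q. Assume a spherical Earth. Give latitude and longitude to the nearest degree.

Write both endpoints as unit vectors p₁, p₂ with components (cos φ cos λ, cos φ sin λ, sin φ).
The central angle between the endpoints is δ = arccos(p₁·p₂) ≈ 1.297 rad (74.3°).
Interpolate at f = 0.81 with slerp weights a = sin((1−f)δ)/sin δ ≈ 0.253, b = sin(fδ)/sin δ ≈ 0.901.
p = a·p₁ + b·p₂ ≈ (0.165, -0.489, 0.857); φ = arcsin(p_z) ≈ 58.94°, λ = atan2(p_y, p_x) ≈ -71.36°.

≈ (59°N, 71°W)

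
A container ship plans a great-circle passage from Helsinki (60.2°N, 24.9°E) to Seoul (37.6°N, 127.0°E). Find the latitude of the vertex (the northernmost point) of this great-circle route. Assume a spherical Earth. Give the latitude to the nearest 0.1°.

The great circle lies in the plane with unit normal n̂ = (p₁ × p₂)/|p₁ × p₂|.
Here n̂_z ≈ +0.430; the vertex latitude is φ_max = arccos|n̂_z| ≈ 64.5°.
Check via Clairaut: cos φ_max = |cos φ₁| · sin C = cos(60.2°)·sin(60.0°) ≈ 0.430, again giving ≈ 64.5°.

≈ 64.5°N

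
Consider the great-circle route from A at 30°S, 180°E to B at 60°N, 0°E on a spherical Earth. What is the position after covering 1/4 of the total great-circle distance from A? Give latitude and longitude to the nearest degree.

≈ 8°N, 180°E

Write both endpoints as unit vectors p₁, p₂ with components (cos φ cos λ, cos φ sin λ, sin φ).
The central angle between the endpoints is δ = arccos(p₁·p₂) ≈ 2.618 rad (150.0°).
Interpolate at f = 1/4 with slerp weights a = sin((1−f)δ)/sin δ ≈ 1.848, b = sin(fδ)/sin δ ≈ 1.218.
p = a·p₁ + b·p₂ ≈ (-0.991, -0.000, 0.131); φ = arcsin(p_z) ≈ 7.50°, λ = atan2(p_y, p_x) ≈ -180.00°.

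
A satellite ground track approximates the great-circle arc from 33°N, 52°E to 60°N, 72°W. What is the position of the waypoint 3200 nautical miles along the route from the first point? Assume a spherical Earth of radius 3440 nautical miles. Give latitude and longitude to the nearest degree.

Write both endpoints as unit vectors p₁, p₂ with components (cos φ cos λ, cos φ sin λ, sin φ).
The central angle between the endpoints is δ = arccos(p₁·p₂) ≈ 1.331 rad (76.3°). The total great-circle distance is δ·R ≈ 1.331 × 3440 ≈ 4580 nmi, so the target fraction is f = 3200/4580 ≈ 0.699.
Interpolate at f ≈ 0.699 with slerp weights a = sin((1−f)δ)/sin δ ≈ 0.402, b = sin(fδ)/sin δ ≈ 0.825.
p = a·p₁ + b·p₂ ≈ (0.335, -0.127, 0.934); φ = arcsin(p_z) ≈ 69.01°, λ = atan2(p_y, p_x) ≈ -20.74°.

≈ 69°N, 21°W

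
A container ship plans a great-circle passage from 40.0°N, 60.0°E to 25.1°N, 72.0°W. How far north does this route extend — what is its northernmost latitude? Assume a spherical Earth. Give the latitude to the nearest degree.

≈ 58°N

The great circle lies in the plane with unit normal n̂ = (p₁ × p₂)/|p₁ × p₂|.
Here n̂_z ≈ -0.525; the vertex latitude is φ_max = arccos|n̂_z| ≈ 58.3°.
Check via Clairaut: cos φ_max = |cos φ₁| · sin C = cos(40.0°)·sin(43.3°) ≈ 0.525, again giving ≈ 58.3°.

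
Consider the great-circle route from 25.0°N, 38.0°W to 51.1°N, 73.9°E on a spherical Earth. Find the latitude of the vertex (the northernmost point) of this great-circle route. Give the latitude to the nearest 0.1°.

The great circle lies in the plane with unit normal n̂ = (p₁ × p₂)/|p₁ × p₂|.
Here n̂_z ≈ +0.532; the vertex latitude is φ_max = arccos|n̂_z| ≈ 57.9°.

≈ 57.9°N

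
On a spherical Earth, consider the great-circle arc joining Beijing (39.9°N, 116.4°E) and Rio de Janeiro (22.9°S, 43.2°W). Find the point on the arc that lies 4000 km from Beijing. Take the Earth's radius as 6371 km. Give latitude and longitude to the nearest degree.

Write both endpoints as unit vectors p₁, p₂ with components (cos φ cos λ, cos φ sin λ, sin φ).
The central angle between the endpoints is δ = arccos(p₁·p₂) ≈ 2.719 rad (155.8°). The total great-circle distance is δ·R ≈ 2.719 × 6371 ≈ 17322 km, so the target fraction is f = 4000/17322 ≈ 0.231.
Interpolate at f ≈ 0.231 with slerp weights a = sin((1−f)δ)/sin δ ≈ 2.115, b = sin(fδ)/sin δ ≈ 1.432.
p = a·p₁ + b·p₂ ≈ (0.240, 0.551, 0.800); φ = arcsin(p_z) ≈ 53.09°, λ = atan2(p_y, p_x) ≈ 66.44°.

≈ 53°N, 66°E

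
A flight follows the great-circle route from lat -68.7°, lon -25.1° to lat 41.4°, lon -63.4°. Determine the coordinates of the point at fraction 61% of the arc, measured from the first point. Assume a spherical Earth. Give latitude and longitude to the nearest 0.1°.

≈ lat -2.0°, lon -53.5°

From cos δ = sin φ₁ sin φ₂ + cos φ₁ cos φ₂ cos Δλ, the central angle is δ ≈ 1.985 rad (113.7°).
Interpolate at f = 0.61 with slerp weights a = sin((1−f)δ)/sin δ ≈ 0.764, b = sin(fδ)/sin δ ≈ 1.022.
p = a·p₁ + b·p₂ ≈ (0.595, -0.803, -0.035); φ = arcsin(p_z) ≈ -2.03°, λ = atan2(p_y, p_x) ≈ -53.49°.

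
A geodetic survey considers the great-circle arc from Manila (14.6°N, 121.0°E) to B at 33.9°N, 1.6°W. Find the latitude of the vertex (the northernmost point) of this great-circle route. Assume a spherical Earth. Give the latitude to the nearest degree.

≈ 45°N

The great circle lies in the plane with unit normal n̂ = (p₁ × p₂)/|p₁ × p₂|.
Here n̂_z ≈ -0.708; the vertex latitude is φ_max = arccos|n̂_z| ≈ 45.0°.
Check via Clairaut: cos φ_max = |cos φ₁| · sin C = cos(14.6°)·sin(47.0°) ≈ 0.708, again giving ≈ 45.0°.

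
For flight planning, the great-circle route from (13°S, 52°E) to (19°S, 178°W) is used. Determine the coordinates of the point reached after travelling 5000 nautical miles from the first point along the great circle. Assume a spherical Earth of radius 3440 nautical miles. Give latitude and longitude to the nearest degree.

Write both endpoints as unit vectors p₁, p₂ with components (cos φ cos λ, cos φ sin λ, sin φ).
The central angle between the endpoints is δ = arccos(p₁·p₂) ≈ 2.116 rad (121.3°). The total great-circle distance is δ·R ≈ 2.116 × 3440 ≈ 7280 nmi, so the target fraction is f = 5000/7280 ≈ 0.687.
Interpolate at f ≈ 0.687 with slerp weights a = sin((1−f)δ)/sin δ ≈ 0.720, b = sin(fδ)/sin δ ≈ 1.162.
p = a·p₁ + b·p₂ ≈ (-0.666, 0.514, -0.540); φ = arcsin(p_z) ≈ -32.70°, λ = atan2(p_y, p_x) ≈ 142.31°.

≈ (33°S, 142°E)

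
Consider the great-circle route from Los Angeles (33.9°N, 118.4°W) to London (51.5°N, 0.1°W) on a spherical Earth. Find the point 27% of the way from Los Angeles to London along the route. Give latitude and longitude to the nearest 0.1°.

≈ (50.3°N, 99.8°W)

The haversine formula gives a central angle δ ≈ 1.378 rad (79.0°) between the endpoints.
Interpolate at f = 0.27 with slerp weights a = sin((1−f)δ)/sin δ ≈ 0.861, b = sin(fδ)/sin δ ≈ 0.370.
p = a·p₁ + b·p₂ ≈ (-0.109, -0.629, 0.770); φ = arcsin(p_z) ≈ 50.34°, λ = atan2(p_y, p_x) ≈ -99.85°.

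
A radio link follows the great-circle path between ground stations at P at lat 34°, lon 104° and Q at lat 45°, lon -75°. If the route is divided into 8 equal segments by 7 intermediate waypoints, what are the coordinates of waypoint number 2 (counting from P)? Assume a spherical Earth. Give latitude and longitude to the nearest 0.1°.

From cos δ = sin φ₁ sin φ₂ + cos φ₁ cos φ₂ cos Δλ, the central angle is δ ≈ 1.763 rad (101.0°).
Interpolate at f = 2/8 with slerp weights a = sin((1−f)δ)/sin δ ≈ 0.987, b = sin(fδ)/sin δ ≈ 0.435.
p = a·p₁ + b·p₂ ≈ (-0.118, 0.497, 0.859); φ = arcsin(p_z) ≈ 59.25°, λ = atan2(p_y, p_x) ≈ 103.40°.

≈ lat 59.2°, lon 103.4°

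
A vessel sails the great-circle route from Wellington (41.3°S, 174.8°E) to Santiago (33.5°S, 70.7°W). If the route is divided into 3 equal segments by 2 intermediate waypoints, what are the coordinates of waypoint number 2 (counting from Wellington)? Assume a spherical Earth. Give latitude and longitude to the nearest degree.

Write both endpoints as unit vectors p₁, p₂ with components (cos φ cos λ, cos φ sin λ, sin φ).
The central angle between the endpoints is δ = arccos(p₁·p₂) ≈ 1.466 rad (84.0°).
Interpolate at f = 2/3 with slerp weights a = sin((1−f)δ)/sin δ ≈ 0.472, b = sin(fδ)/sin δ ≈ 0.834.
p = a·p₁ + b·p₂ ≈ (-0.123, -0.624, -0.772); φ = arcsin(p_z) ≈ -50.50°, λ = atan2(p_y, p_x) ≈ -101.19°.

≈ 51°S, 101°W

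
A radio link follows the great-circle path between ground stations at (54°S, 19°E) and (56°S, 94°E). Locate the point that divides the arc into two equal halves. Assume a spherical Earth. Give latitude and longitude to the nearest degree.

≈ (61°S, 55°E)

Write both endpoints as unit vectors p₁, p₂ with components (cos φ cos λ, cos φ sin λ, sin φ).
The central angle between the endpoints is δ = arccos(p₁·p₂) ≈ 0.714 rad (40.9°).
Interpolate at f = 1/2 with slerp weights a = sin((1−f)δ)/sin δ ≈ 0.534, b = sin(fδ)/sin δ ≈ 0.534.
p = a·p₁ + b·p₂ ≈ (0.276, 0.400, -0.874); φ = arcsin(p_z) ≈ -60.94°, λ = atan2(p_y, p_x) ≈ 55.40°.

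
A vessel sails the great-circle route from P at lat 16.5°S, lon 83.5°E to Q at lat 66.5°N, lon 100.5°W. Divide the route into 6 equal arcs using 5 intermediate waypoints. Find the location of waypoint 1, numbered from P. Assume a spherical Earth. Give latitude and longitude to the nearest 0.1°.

Convert each endpoint to a unit vector on the sphere (x = cos φ cos λ, y = cos φ sin λ, z = sin φ).
The central angle between the endpoints is δ = arccos(p₁·p₂) ≈ 2.268 rad (129.9°).
Interpolate at f = 1/6 with slerp weights a = sin((1−f)δ)/sin δ ≈ 1.238, b = sin(fδ)/sin δ ≈ 0.481.
p = a·p₁ + b·p₂ ≈ (0.099, 0.991, 0.090); φ = arcsin(p_z) ≈ 5.14°, λ = atan2(p_y, p_x) ≈ 84.27°.

≈ lat 5.1°N, lon 84.3°E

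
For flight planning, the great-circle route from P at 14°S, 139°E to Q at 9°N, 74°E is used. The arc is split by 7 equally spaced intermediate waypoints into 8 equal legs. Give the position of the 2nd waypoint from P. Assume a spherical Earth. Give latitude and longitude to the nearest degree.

≈ 9°S, 122°E

From cos δ = sin φ₁ sin φ₂ + cos φ₁ cos φ₂ cos Δλ, the central angle is δ ≈ 1.195 rad (68.5°).
Interpolate at f = 2/8 with slerp weights a = sin((1−f)δ)/sin δ ≈ 0.840, b = sin(fδ)/sin δ ≈ 0.316.
p = a·p₁ + b·p₂ ≈ (-0.529, 0.835, -0.154); φ = arcsin(p_z) ≈ -8.84°, λ = atan2(p_y, p_x) ≈ 122.34°.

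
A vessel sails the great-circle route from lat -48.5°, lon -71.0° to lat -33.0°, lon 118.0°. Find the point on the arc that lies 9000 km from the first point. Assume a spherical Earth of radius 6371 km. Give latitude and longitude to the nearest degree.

≈ lat -50°, lon 121°

From cos δ = sin φ₁ sin φ₂ + cos φ₁ cos φ₂ cos Δλ, the central angle is δ ≈ 1.712 rad (98.1°). The total great-circle distance is δ·R ≈ 1.712 × 6371 ≈ 10909 km, so the target fraction is f = 9000/10909 ≈ 0.825.
Interpolate at f ≈ 0.825 with slerp weights a = sin((1−f)δ)/sin δ ≈ 0.298, b = sin(fδ)/sin δ ≈ 0.997.
p = a·p₁ + b·p₂ ≈ (-0.328, 0.552, -0.767); φ = arcsin(p_z) ≈ -50.04°, λ = atan2(p_y, p_x) ≈ 120.76°.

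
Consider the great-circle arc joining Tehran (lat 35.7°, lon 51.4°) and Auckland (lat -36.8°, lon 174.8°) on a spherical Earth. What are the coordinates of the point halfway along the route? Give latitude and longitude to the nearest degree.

≈ lat -1°, lon 112°

Convert each endpoint to a unit vector on the sphere (x = cos φ cos λ, y = cos φ sin λ, z = sin φ).
The central angle between the endpoints is δ = arccos(p₁·p₂) ≈ 2.357 rad (135.0°).
Interpolate at f = 1/2 with slerp weights a = sin((1−f)δ)/sin δ ≈ 1.307, b = sin(fδ)/sin δ ≈ 1.307.
p = a·p₁ + b·p₂ ≈ (-0.380, 0.925, -0.020); φ = arcsin(p_z) ≈ -1.16°, λ = atan2(p_y, p_x) ≈ 112.35°.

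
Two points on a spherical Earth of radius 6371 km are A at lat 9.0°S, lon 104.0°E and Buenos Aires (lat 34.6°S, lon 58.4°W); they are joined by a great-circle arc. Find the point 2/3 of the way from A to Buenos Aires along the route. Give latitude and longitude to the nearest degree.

From cos δ = sin φ₁ sin φ₂ + cos φ₁ cos φ₂ cos Δλ, the central angle is δ ≈ 2.327 rad (133.3°).
Interpolate at f = 2/3 with slerp weights a = sin((1−f)δ)/sin δ ≈ 0.962, b = sin(fδ)/sin δ ≈ 1.374.
p = a·p₁ + b·p₂ ≈ (0.363, -0.041, -0.931); φ = arcsin(p_z) ≈ -68.59°, λ = atan2(p_y, p_x) ≈ -6.47°.

≈ lat 69°S, lon 6°W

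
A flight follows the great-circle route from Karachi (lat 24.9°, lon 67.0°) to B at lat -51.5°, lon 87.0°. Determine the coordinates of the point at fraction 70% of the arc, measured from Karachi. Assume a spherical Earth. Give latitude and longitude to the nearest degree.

Convert each endpoint to a unit vector on the sphere (x = cos φ cos λ, y = cos φ sin λ, z = sin φ).
The central angle between the endpoints is δ = arccos(p₁·p₂) ≈ 1.368 rad (78.4°).
Interpolate at f = 0.70 with slerp weights a = sin((1−f)δ)/sin δ ≈ 0.407, b = sin(fδ)/sin δ ≈ 0.835.
p = a·p₁ + b·p₂ ≈ (0.172, 0.859, -0.482); φ = arcsin(p_z) ≈ -28.81°, λ = atan2(p_y, p_x) ≈ 78.71°.

≈ lat -29°, lon 79°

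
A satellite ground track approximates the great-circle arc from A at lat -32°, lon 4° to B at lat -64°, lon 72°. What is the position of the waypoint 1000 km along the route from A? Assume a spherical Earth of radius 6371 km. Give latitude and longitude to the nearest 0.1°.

Convert each endpoint to a unit vector on the sphere (x = cos φ cos λ, y = cos φ sin λ, z = sin φ).
The central angle between the endpoints is δ = arccos(p₁·p₂) ≈ 0.908 rad (52.0°). The total great-circle distance is δ·R ≈ 0.908 × 6371 ≈ 5783 km, so the target fraction is f = 1000/5783 ≈ 0.173.
Interpolate at f ≈ 0.173 with slerp weights a = sin((1−f)δ)/sin δ ≈ 0.866, b = sin(fδ)/sin δ ≈ 0.198.
p = a·p₁ + b·p₂ ≈ (0.759, 0.134, -0.637); φ = arcsin(p_z) ≈ -39.57°, λ = atan2(p_y, p_x) ≈ 10.00°.

≈ lat -39.6°, lon 10.0°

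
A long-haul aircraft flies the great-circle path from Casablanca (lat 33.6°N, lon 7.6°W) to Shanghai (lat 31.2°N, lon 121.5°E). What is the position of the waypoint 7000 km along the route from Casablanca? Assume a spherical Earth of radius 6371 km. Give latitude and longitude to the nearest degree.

The haversine formula gives a central angle δ ≈ 1.734 rad (99.4°) between the endpoints. The total great-circle distance is δ·R ≈ 1.734 × 6371 ≈ 11048 km, so the target fraction is f = 7000/11048 ≈ 0.634.
Interpolate at f ≈ 0.634 with slerp weights a = sin((1−f)δ)/sin δ ≈ 0.602, b = sin(fδ)/sin δ ≈ 0.903.
p = a·p₁ + b·p₂ ≈ (0.093, 0.592, 0.800); φ = arcsin(p_z) ≈ 53.18°, λ = atan2(p_y, p_x) ≈ 81.05°.

≈ lat 53°N, lon 81°E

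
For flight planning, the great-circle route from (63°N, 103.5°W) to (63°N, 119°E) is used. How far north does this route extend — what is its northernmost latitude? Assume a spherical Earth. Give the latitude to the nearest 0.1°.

≈ 79.5°N

The great circle lies in the plane with unit normal n̂ = (p₁ × p₂)/|p₁ × p₂|.
Here n̂_z ≈ -0.182; the vertex latitude is φ_max = arccos|n̂_z| ≈ 79.5°.
Check via Clairaut: cos φ_max = |cos φ₁| · sin C = cos(63.0°)·sin(23.6°) ≈ 0.182, again giving ≈ 79.5°.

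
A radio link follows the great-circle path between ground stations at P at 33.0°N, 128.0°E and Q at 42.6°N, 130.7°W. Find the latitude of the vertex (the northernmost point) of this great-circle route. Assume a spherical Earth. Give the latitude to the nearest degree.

≈ 51°N

The great circle lies in the plane with unit normal n̂ = (p₁ × p₂)/|p₁ × p₂|.
Here n̂_z ≈ +0.625; the vertex latitude is φ_max = arccos|n̂_z| ≈ 51.3°.
Check via Clairaut: cos φ_max = |cos φ₁| · sin C = cos(33.0°)·sin(48.2°) ≈ 0.625, again giving ≈ 51.3°.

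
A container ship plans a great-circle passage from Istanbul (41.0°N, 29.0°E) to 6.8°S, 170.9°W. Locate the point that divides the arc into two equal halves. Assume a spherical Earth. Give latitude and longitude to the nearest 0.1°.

≈ 54.6°N, 146.9°E

The haversine formula gives a central angle δ ≈ 2.469 rad (141.5°) between the endpoints.
Interpolate at f = 1/2 with slerp weights a = sin((1−f)δ)/sin δ ≈ 1.516, b = sin(fδ)/sin δ ≈ 1.516.
p = a·p₁ + b·p₂ ≈ (-0.486, 0.317, 0.815); φ = arcsin(p_z) ≈ 54.58°, λ = atan2(p_y, p_x) ≈ 146.90°.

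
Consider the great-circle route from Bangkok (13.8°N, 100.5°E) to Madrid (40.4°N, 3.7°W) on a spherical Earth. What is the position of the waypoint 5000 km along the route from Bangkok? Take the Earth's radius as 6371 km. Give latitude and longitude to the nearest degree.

≈ 39°N, 58°E

The haversine formula gives a central angle δ ≈ 1.598 rad (91.5°) between the endpoints. The total great-circle distance is δ·R ≈ 1.598 × 6371 ≈ 10178 km, so the target fraction is f = 5000/10178 ≈ 0.491.
Interpolate at f ≈ 0.491 with slerp weights a = sin((1−f)δ)/sin δ ≈ 0.726, b = sin(fδ)/sin δ ≈ 0.707.
p = a·p₁ + b·p₂ ≈ (0.409, 0.659, 0.631); φ = arcsin(p_z) ≈ 39.16°, λ = atan2(p_y, p_x) ≈ 58.19°.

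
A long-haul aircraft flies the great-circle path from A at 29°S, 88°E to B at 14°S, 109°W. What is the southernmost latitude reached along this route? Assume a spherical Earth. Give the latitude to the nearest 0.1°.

The great circle lies in the plane with unit normal n̂ = (p₁ × p₂)/|p₁ × p₂|.
Here n̂_z ≈ +0.345; the vertex latitude is φ_max = arccos|n̂_z| ≈ 69.8°.

≈ 69.8°S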